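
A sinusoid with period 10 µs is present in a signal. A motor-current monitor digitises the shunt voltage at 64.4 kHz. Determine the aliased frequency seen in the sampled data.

28.8 kHz

T = 10 µs → f = 1/T = 100 kHz.
100 kHz mod fs = 35.6 kHz.
35.6 kHz > fs/2 = 32.2 kHz, folds to fs − 35.6 kHz = 28.8 kHz.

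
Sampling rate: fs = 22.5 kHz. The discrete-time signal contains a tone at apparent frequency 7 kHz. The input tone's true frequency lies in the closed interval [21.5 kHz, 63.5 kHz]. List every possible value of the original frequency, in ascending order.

29.5 kHz, 38 kHz, 52 kHz, 60.5 kHz

Frequencies that alias to 7 kHz are k·fs ± 7 kHz for integer k ≥ 0.
k=0: 7 kHz.
k=1: 15.5 kHz, 29.5 kHz.
k=2: 38 kHz, 52 kHz.
k=3: 60.5 kHz, 74.5 kHz.
k=4: 83 kHz, 97 kHz.
Within [21.5 kHz, 63.5 kHz]: 29.5 kHz, 38 kHz, 52 kHz, 60.5 kHz.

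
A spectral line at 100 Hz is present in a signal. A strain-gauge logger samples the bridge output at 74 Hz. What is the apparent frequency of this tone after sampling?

100 Hz mod fs = 26 Hz.
26 Hz ≤ fs/2 = 37 Hz, appears at 26 Hz.

26 Hz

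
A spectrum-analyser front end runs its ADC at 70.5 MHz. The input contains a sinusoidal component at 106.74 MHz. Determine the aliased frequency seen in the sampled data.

34.26 MHz

106.74 MHz mod fs = 36.24 MHz.
36.24 MHz > fs/2 = 35.25 MHz, folds to fs − 36.24 MHz = 34.26 MHz.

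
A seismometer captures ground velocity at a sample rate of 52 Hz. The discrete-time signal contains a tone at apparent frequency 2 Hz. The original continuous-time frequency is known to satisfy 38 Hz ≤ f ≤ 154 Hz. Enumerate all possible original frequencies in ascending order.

50 Hz, 54 Hz, 102 Hz, 106 Hz, 154 Hz

Frequencies that alias to 2 Hz are k·fs ± 2 Hz for integer k ≥ 0.
k=0: 2 Hz.
k=1: 50 Hz, 54 Hz.
k=2: 102 Hz, 106 Hz.
k=3: 154 Hz, 158 Hz.
k=4: 206 Hz, 210 Hz.
Within [38 Hz, 154 Hz]: 50 Hz, 54 Hz, 102 Hz, 106 Hz, 154 Hz.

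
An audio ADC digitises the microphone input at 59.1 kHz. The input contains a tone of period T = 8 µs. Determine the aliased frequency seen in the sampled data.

6.8 kHz

T = 8 µs → f = 1/T = 125 kHz.
125 kHz mod fs = 6.8 kHz.
6.8 kHz ≤ fs/2 = 29.55 kHz, appears at 6.8 kHz.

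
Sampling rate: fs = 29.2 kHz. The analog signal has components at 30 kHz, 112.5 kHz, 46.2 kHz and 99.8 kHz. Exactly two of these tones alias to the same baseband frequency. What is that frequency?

fs/2 = 14.6 kHz.
30 kHz mod fs = 0.8 kHz.
0.8 kHz ≤ fs/2 = 14.6 kHz, appears at 0.8 kHz.
112.5 kHz mod fs = 24.9 kHz.
24.9 kHz > fs/2 = 14.6 kHz, folds to fs − 24.9 kHz = 4.3 kHz.
46.2 kHz mod fs = 17 kHz.
17 kHz > fs/2 = 14.6 kHz, folds to fs − 17 kHz = 12.2 kHz.
99.8 kHz mod fs = 12.2 kHz.
12.2 kHz ≤ fs/2 = 14.6 kHz, appears at 12.2 kHz.
46.2 kHz and 99.8 kHz both map to 12.2 kHz.

12.2 kHz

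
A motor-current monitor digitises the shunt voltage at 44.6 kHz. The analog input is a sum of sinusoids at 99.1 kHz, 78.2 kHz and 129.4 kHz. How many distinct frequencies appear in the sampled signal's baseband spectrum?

fs/2 = 22.3 kHz.
99.1 kHz mod fs = 9.9 kHz.
9.9 kHz ≤ fs/2 = 22.3 kHz, appears at 9.9 kHz.
78.2 kHz mod fs = 33.6 kHz.
33.6 kHz > fs/2 = 22.3 kHz, folds to fs − 33.6 kHz = 11 kHz.
129.4 kHz mod fs = 40.2 kHz.
40.2 kHz > fs/2 = 22.3 kHz, folds to fs − 40.2 kHz = 4.4 kHz.
Distinct values: {4.4 kHz, 9.9 kHz, 11 kHz} → 3.

3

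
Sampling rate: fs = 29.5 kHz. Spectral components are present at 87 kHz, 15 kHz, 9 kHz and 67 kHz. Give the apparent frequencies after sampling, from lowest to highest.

fs/2 = 14.75 kHz.
87 kHz mod fs = 28 kHz.
28 kHz > fs/2 = 14.75 kHz, folds to fs − 28 kHz = 1.5 kHz.
15 kHz > fs/2 = 14.75 kHz, folds to fs − 15 kHz = 14.5 kHz.
9 kHz ≤ fs/2 = 14.75 kHz, passes unchanged.
67 kHz mod fs = 8 kHz.
8 kHz ≤ fs/2 = 14.75 kHz, appears at 8 kHz.
Distinct values: {1.5 kHz, 8 kHz, 9 kHz, 14.5 kHz}.

1.5 kHz, 8 kHz, 9 kHz, 14.5 kHz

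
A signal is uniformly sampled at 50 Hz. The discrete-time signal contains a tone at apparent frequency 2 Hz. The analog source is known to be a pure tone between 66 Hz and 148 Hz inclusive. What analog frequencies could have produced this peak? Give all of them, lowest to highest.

98 Hz, 102 Hz, 148 Hz

Frequencies that alias to 2 Hz are k·fs ± 2 Hz for integer k ≥ 0.
k=0: 2 Hz.
k=1: 48 Hz, 52 Hz.
k=2: 98 Hz, 102 Hz.
k=3: 148 Hz, 152 Hz.
k=4: 198 Hz, 202 Hz.
Within [66 Hz, 148 Hz]: 98 Hz, 102 Hz, 148 Hz.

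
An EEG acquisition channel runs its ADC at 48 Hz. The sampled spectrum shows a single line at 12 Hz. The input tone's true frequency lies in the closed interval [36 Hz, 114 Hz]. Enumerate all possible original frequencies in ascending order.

Frequencies that alias to 12 Hz are k·fs ± 12 Hz for integer k ≥ 0.
k=0: 12 Hz.
k=1: 36 Hz, 60 Hz.
k=2: 84 Hz, 108 Hz.
k=3: 132 Hz, 156 Hz.
Within [36 Hz, 114 Hz]: 36 Hz, 60 Hz, 84 Hz, 108 Hz.

36 Hz, 60 Hz, 84 Hz, 108 Hz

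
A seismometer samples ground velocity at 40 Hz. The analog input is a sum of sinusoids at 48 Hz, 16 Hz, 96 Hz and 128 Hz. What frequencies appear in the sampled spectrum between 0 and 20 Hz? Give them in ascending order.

fs/2 = 20 Hz.
48 Hz mod fs = 8 Hz.
8 Hz ≤ fs/2 = 20 Hz, appears at 8 Hz.
16 Hz ≤ fs/2 = 20 Hz, passes unchanged.
96 Hz mod fs = 16 Hz.
16 Hz ≤ fs/2 = 20 Hz, appears at 16 Hz.
128 Hz mod fs = 8 Hz.
8 Hz ≤ fs/2 = 20 Hz, appears at 8 Hz.
Distinct values: {8 Hz, 16 Hz}.

8 Hz, 16 Hz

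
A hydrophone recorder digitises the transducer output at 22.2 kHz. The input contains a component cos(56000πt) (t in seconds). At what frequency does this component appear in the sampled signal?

ω = 56000π rad/s → f = ω/(2π) = 28000 Hz = 28 kHz.
28 kHz mod fs = 5.8 kHz.
5.8 kHz ≤ fs/2 = 11.1 kHz, appears at 5.8 kHz.

5.8 kHz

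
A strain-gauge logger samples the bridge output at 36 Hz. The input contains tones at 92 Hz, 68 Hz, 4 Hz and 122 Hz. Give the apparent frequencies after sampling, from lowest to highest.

fs/2 = 18 Hz.
92 Hz mod fs = 20 Hz.
20 Hz > fs/2 = 18 Hz, folds to fs − 20 Hz = 16 Hz.
68 Hz mod fs = 32 Hz.
32 Hz > fs/2 = 18 Hz, folds to fs − 32 Hz = 4 Hz.
4 Hz ≤ fs/2 = 18 Hz, passes unchanged.
122 Hz mod fs = 14 Hz.
14 Hz ≤ fs/2 = 18 Hz, appears at 14 Hz.
Distinct values: {4 Hz, 14 Hz, 16 Hz}.

4 Hz, 14 Hz, 16 Hz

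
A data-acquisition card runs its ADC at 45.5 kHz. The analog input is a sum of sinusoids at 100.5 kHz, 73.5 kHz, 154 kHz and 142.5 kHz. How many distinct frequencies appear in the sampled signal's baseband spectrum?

3

fs/2 = 22.75 kHz.
100.5 kHz mod fs = 9.5 kHz.
9.5 kHz ≤ fs/2 = 22.75 kHz, appears at 9.5 kHz.
73.5 kHz mod fs = 28 kHz.
28 kHz > fs/2 = 22.75 kHz, folds to fs − 28 kHz = 17.5 kHz.
154 kHz mod fs = 17.5 kHz.
17.5 kHz ≤ fs/2 = 22.75 kHz, appears at 17.5 kHz.
142.5 kHz mod fs = 6 kHz.
6 kHz ≤ fs/2 = 22.75 kHz, appears at 6 kHz.
Distinct values: {6 kHz, 9.5 kHz, 17.5 kHz} → 3.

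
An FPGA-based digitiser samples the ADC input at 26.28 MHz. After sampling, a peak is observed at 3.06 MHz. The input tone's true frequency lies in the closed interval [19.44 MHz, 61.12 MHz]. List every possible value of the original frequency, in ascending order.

Frequencies that alias to 3.06 MHz are k·fs ± 3.06 MHz for integer k ≥ 0.
k=0: 3.06 MHz.
k=1: 23.22 MHz, 29.34 MHz.
k=2: 49.5 MHz, 55.62 MHz.
k=3: 75.78 MHz, 81.9 MHz.
Within [19.44 MHz, 61.12 MHz]: 23.22 MHz, 29.34 MHz, 49.5 MHz, 55.62 MHz.

23.22 MHz, 29.34 MHz, 49.5 MHz, 55.62 MHz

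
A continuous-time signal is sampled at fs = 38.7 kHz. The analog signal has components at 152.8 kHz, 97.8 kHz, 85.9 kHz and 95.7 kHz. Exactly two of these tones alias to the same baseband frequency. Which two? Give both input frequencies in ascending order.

95.7 kHz, 97.8 kHz

fs/2 = 19.35 kHz.
152.8 kHz mod fs = 36.7 kHz.
36.7 kHz > fs/2 = 19.35 kHz, folds to fs − 36.7 kHz = 2 kHz.
97.8 kHz mod fs = 20.4 kHz.
20.4 kHz > fs/2 = 19.35 kHz, folds to fs − 20.4 kHz = 18.3 kHz.
85.9 kHz mod fs = 8.5 kHz.
8.5 kHz ≤ fs/2 = 19.35 kHz, appears at 8.5 kHz.
95.7 kHz mod fs = 18.3 kHz.
18.3 kHz ≤ fs/2 = 19.35 kHz, appears at 18.3 kHz.
95.7 kHz and 97.8 kHz both map to 18.3 kHz.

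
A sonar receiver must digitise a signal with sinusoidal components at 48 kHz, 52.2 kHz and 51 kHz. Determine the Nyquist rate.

104.4 kHz

Highest-frequency component: 52.2 kHz.
Nyquist rate = 2 × 52.2 kHz = 104.4 kHz.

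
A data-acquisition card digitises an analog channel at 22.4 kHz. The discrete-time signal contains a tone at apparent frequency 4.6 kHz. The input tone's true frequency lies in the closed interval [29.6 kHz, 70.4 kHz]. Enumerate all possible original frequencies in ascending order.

40.2 kHz, 49.4 kHz, 62.6 kHz

Frequencies that alias to 4.6 kHz are k·fs ± 4.6 kHz for integer k ≥ 0.
k=0: 4.6 kHz.
k=1: 17.8 kHz, 27 kHz.
k=2: 40.2 kHz, 49.4 kHz.
k=3: 62.6 kHz, 71.8 kHz.
k=4: 85 kHz, 94.2 kHz.
Within [29.6 kHz, 70.4 kHz]: 40.2 kHz, 49.4 kHz, 62.6 kHz.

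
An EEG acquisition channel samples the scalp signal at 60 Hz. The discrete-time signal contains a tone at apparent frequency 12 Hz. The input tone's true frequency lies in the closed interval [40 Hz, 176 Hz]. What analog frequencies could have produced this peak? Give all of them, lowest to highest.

Frequencies that alias to 12 Hz are k·fs ± 12 Hz for integer k ≥ 0.
k=0: 12 Hz.
k=1: 48 Hz, 72 Hz.
k=2: 108 Hz, 132 Hz.
k=3: 168 Hz, 192 Hz.
k=4: 228 Hz, 252 Hz.
Within [40 Hz, 176 Hz]: 48 Hz, 72 Hz, 108 Hz, 132 Hz, 168 Hz.

48 Hz, 72 Hz, 108 Hz, 132 Hz, 168 Hz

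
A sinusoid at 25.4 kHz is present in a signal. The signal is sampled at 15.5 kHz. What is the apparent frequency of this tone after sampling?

5.6 kHz

25.4 kHz mod fs = 9.9 kHz.
9.9 kHz > fs/2 = 7.75 kHz, folds to fs − 9.9 kHz = 5.6 kHz.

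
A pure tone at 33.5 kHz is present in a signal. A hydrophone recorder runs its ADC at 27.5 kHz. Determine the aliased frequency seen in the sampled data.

6 kHz

33.5 kHz mod fs = 6 kHz.
6 kHz ≤ fs/2 = 13.75 kHz, appears at 6 kHz.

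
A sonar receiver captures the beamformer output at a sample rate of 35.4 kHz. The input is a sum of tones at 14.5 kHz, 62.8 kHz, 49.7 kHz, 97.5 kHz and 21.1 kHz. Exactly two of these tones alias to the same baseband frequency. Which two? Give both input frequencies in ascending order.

21.1 kHz, 49.7 kHz

fs/2 = 17.7 kHz.
14.5 kHz ≤ fs/2 = 17.7 kHz, passes unchanged.
62.8 kHz mod fs = 27.4 kHz.
27.4 kHz > fs/2 = 17.7 kHz, folds to fs − 27.4 kHz = 8 kHz.
49.7 kHz mod fs = 14.3 kHz.
14.3 kHz ≤ fs/2 = 17.7 kHz, appears at 14.3 kHz.
97.5 kHz mod fs = 26.7 kHz.
26.7 kHz > fs/2 = 17.7 kHz, folds to fs − 26.7 kHz = 8.7 kHz.
21.1 kHz > fs/2 = 17.7 kHz, folds to fs − 21.1 kHz = 14.3 kHz.
21.1 kHz and 49.7 kHz both map to 14.3 kHz.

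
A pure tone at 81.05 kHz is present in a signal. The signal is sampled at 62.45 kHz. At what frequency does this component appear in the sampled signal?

18.6 kHz

81.05 kHz mod fs = 18.6 kHz.
18.6 kHz ≤ fs/2 = 31.225 kHz, appears at 18.6 kHz.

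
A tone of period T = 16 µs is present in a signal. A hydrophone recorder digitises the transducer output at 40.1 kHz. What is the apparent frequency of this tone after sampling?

17.7 kHz

T = 16 µs → f = 1/T = 62.5 kHz.
62.5 kHz mod fs = 22.4 kHz.
22.4 kHz > fs/2 = 20.05 kHz, folds to fs − 22.4 kHz = 17.7 kHz.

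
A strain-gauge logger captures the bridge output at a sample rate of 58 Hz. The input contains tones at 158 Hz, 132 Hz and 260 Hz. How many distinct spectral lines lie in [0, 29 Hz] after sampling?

2

fs/2 = 29 Hz.
158 Hz mod fs = 42 Hz.
42 Hz > fs/2 = 29 Hz, folds to fs − 42 Hz = 16 Hz.
132 Hz mod fs = 16 Hz.
16 Hz ≤ fs/2 = 29 Hz, appears at 16 Hz.
260 Hz mod fs = 28 Hz.
28 Hz ≤ fs/2 = 29 Hz, appears at 28 Hz.
Distinct values: {16 Hz, 28 Hz} → 2.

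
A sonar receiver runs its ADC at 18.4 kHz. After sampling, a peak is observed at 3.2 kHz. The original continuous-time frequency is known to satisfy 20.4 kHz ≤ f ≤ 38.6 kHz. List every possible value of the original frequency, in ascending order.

21.6 kHz, 33.6 kHz

Frequencies that alias to 3.2 kHz are k·fs ± 3.2 kHz for integer k ≥ 0.
k=0: 3.2 kHz.
k=1: 15.2 kHz, 21.6 kHz.
k=2: 33.6 kHz, 40 kHz.
k=3: 52 kHz, 58.4 kHz.
Within [20.4 kHz, 38.6 kHz]: 21.6 kHz, 33.6 kHz.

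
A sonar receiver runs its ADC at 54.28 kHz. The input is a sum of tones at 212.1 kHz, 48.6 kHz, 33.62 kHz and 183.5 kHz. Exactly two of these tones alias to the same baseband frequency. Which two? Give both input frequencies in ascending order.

fs/2 = 27.14 kHz.
212.1 kHz mod fs = 49.26 kHz.
49.26 kHz > fs/2 = 27.14 kHz, folds to fs − 49.26 kHz = 5.02 kHz.
48.6 kHz > fs/2 = 27.14 kHz, folds to fs − 48.6 kHz = 5.68 kHz.
33.62 kHz > fs/2 = 27.14 kHz, folds to fs − 33.62 kHz = 20.66 kHz.
183.5 kHz mod fs = 20.66 kHz.
20.66 kHz ≤ fs/2 = 27.14 kHz, appears at 20.66 kHz.
33.62 kHz and 183.5 kHz both map to 20.66 kHz.

33.62 kHz, 183.5 kHz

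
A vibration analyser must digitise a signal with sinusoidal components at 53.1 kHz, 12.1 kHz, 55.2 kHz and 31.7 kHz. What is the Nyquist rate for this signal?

110.4 kHz

Highest-frequency component: 55.2 kHz.
Nyquist rate = 2 × 55.2 kHz = 110.4 kHz.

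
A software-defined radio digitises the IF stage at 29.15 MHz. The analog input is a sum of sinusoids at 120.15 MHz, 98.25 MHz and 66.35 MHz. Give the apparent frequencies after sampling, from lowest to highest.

fs/2 = 14.575 MHz.
120.15 MHz mod fs = 3.55 MHz.
3.55 MHz ≤ fs/2 = 14.575 MHz, appears at 3.55 MHz.
98.25 MHz mod fs = 10.8 MHz.
10.8 MHz ≤ fs/2 = 14.575 MHz, appears at 10.8 MHz.
66.35 MHz mod fs = 8.05 MHz.
8.05 MHz ≤ fs/2 = 14.575 MHz, appears at 8.05 MHz.
Distinct values: {3.55 MHz, 8.05 MHz, 10.8 MHz}.

3.55 MHz, 8.05 MHz, 10.8 MHz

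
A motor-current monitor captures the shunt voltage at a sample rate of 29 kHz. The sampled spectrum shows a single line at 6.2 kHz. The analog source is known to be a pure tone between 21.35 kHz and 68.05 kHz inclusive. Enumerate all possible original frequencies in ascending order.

Frequencies that alias to 6.2 kHz are k·fs ± 6.2 kHz for integer k ≥ 0.
k=0: 6.2 kHz.
k=1: 22.8 kHz, 35.2 kHz.
k=2: 51.8 kHz, 64.2 kHz.
k=3: 80.8 kHz, 93.2 kHz.
Within [21.35 kHz, 68.05 kHz]: 22.8 kHz, 35.2 kHz, 51.8 kHz, 64.2 kHz.

22.8 kHz, 35.2 kHz, 51.8 kHz, 64.2 kHz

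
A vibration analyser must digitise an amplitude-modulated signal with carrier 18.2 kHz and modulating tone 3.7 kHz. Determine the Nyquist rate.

AM sidebands sit at fc ± fm = 14.5 kHz and 21.9 kHz.
Highest-frequency component: 21.9 kHz.
Nyquist rate = 2 × 21.9 kHz = 43.8 kHz.

43.8 kHz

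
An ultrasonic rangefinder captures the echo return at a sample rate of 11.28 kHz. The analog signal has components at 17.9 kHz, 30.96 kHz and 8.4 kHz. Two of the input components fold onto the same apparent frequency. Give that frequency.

fs/2 = 5.64 kHz.
17.9 kHz mod fs = 6.62 kHz.
6.62 kHz > fs/2 = 5.64 kHz, folds to fs − 6.62 kHz = 4.66 kHz.
30.96 kHz mod fs = 8.4 kHz.
8.4 kHz > fs/2 = 5.64 kHz, folds to fs − 8.4 kHz = 2.88 kHz.
8.4 kHz > fs/2 = 5.64 kHz, folds to fs − 8.4 kHz = 2.88 kHz.
8.4 kHz and 30.96 kHz both map to 2.88 kHz.

2.88 kHz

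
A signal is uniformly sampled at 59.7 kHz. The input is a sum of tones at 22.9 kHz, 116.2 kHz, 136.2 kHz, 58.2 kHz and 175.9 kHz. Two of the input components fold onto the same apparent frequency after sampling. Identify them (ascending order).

fs/2 = 29.85 kHz.
22.9 kHz ≤ fs/2 = 29.85 kHz, passes unchanged.
116.2 kHz mod fs = 56.5 kHz.
56.5 kHz > fs/2 = 29.85 kHz, folds to fs − 56.5 kHz = 3.2 kHz.
136.2 kHz mod fs = 16.8 kHz.
16.8 kHz ≤ fs/2 = 29.85 kHz, appears at 16.8 kHz.
58.2 kHz > fs/2 = 29.85 kHz, folds to fs − 58.2 kHz = 1.5 kHz.
175.9 kHz mod fs = 56.5 kHz.
56.5 kHz > fs/2 = 29.85 kHz, folds to fs − 56.5 kHz = 3.2 kHz.
116.2 kHz and 175.9 kHz both map to 3.2 kHz.

116.2 kHz, 175.9 kHz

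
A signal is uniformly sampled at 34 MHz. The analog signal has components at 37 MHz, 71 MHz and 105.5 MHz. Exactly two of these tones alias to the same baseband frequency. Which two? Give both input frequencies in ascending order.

37 MHz, 71 MHz

fs/2 = 17 MHz.
37 MHz mod fs = 3 MHz.
3 MHz ≤ fs/2 = 17 MHz, appears at 3 MHz.
71 MHz mod fs = 3 MHz.
3 MHz ≤ fs/2 = 17 MHz, appears at 3 MHz.
105.5 MHz mod fs = 3.5 MHz.
3.5 MHz ≤ fs/2 = 17 MHz, appears at 3.5 MHz.
37 MHz and 71 MHz both map to 3 MHz.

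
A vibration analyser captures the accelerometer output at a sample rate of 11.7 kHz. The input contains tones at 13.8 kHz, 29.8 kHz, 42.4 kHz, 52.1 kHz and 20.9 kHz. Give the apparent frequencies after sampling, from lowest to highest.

2.1 kHz, 2.5 kHz, 4.4 kHz, 5.3 kHz

fs/2 = 5.85 kHz.
13.8 kHz mod fs = 2.1 kHz.
2.1 kHz ≤ fs/2 = 5.85 kHz, appears at 2.1 kHz.
29.8 kHz mod fs = 6.4 kHz.
6.4 kHz > fs/2 = 5.85 kHz, folds to fs − 6.4 kHz = 5.3 kHz.
42.4 kHz mod fs = 7.3 kHz.
7.3 kHz > fs/2 = 5.85 kHz, folds to fs − 7.3 kHz = 4.4 kHz.
52.1 kHz mod fs = 5.3 kHz.
5.3 kHz ≤ fs/2 = 5.85 kHz, appears at 5.3 kHz.
20.9 kHz mod fs = 9.2 kHz.
9.2 kHz > fs/2 = 5.85 kHz, folds to fs − 9.2 kHz = 2.5 kHz.
Distinct values: {2.1 kHz, 2.5 kHz, 4.4 kHz, 5.3 kHz}.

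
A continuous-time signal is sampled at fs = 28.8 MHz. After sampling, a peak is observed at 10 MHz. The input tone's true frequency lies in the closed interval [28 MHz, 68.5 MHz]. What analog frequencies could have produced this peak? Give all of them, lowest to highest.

38.8 MHz, 47.6 MHz, 67.6 MHz

Frequencies that alias to 10 MHz are k·fs ± 10 MHz for integer k ≥ 0.
k=0: 10 MHz.
k=1: 18.8 MHz, 38.8 MHz.
k=2: 47.6 MHz, 67.6 MHz.
k=3: 76.4 MHz, 96.4 MHz.
Within [28 MHz, 68.5 MHz]: 38.8 MHz, 47.6 MHz, 67.6 MHz.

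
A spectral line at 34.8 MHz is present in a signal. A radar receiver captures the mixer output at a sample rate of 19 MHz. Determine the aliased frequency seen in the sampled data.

3.2 MHz

34.8 MHz mod fs = 15.8 MHz.
15.8 MHz > fs/2 = 9.5 MHz, folds to fs − 15.8 MHz = 3.2 MHz.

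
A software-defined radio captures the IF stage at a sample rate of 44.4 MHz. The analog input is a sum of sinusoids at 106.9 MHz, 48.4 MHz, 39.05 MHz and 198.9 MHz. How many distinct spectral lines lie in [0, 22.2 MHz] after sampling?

4

fs/2 = 22.2 MHz.
106.9 MHz mod fs = 18.1 MHz.
18.1 MHz ≤ fs/2 = 22.2 MHz, appears at 18.1 MHz.
48.4 MHz mod fs = 4 MHz.
4 MHz ≤ fs/2 = 22.2 MHz, appears at 4 MHz.
39.05 MHz > fs/2 = 22.2 MHz, folds to fs − 39.05 MHz = 5.35 MHz.
198.9 MHz mod fs = 21.3 MHz.
21.3 MHz ≤ fs/2 = 22.2 MHz, appears at 21.3 MHz.
Distinct values: {4 MHz, 5.35 MHz, 18.1 MHz, 21.3 MHz} → 4.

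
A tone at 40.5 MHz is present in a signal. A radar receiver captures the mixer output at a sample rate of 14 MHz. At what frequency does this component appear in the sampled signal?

40.5 MHz mod fs = 12.5 MHz.
12.5 MHz > fs/2 = 7 MHz, folds to fs − 12.5 MHz = 1.5 MHz.

1.5 MHz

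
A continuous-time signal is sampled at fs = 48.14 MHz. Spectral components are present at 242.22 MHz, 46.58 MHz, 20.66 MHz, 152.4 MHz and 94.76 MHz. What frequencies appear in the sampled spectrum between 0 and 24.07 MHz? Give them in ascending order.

fs/2 = 24.07 MHz.
242.22 MHz mod fs = 1.52 MHz.
1.52 MHz ≤ fs/2 = 24.07 MHz, appears at 1.52 MHz.
46.58 MHz > fs/2 = 24.07 MHz, folds to fs − 46.58 MHz = 1.56 MHz.
20.66 MHz ≤ fs/2 = 24.07 MHz, passes unchanged.
152.4 MHz mod fs = 7.98 MHz.
7.98 MHz ≤ fs/2 = 24.07 MHz, appears at 7.98 MHz.
94.76 MHz mod fs = 46.62 MHz.
46.62 MHz > fs/2 = 24.07 MHz, folds to fs − 46.62 MHz = 1.52 MHz.
Distinct values: {1.52 MHz, 1.56 MHz, 7.98 MHz, 20.66 MHz}.

1.52 MHz, 1.56 MHz, 7.98 MHz, 20.66 MHz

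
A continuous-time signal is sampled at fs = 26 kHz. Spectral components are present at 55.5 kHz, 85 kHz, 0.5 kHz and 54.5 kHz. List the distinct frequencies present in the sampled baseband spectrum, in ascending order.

fs/2 = 13 kHz.
55.5 kHz mod fs = 3.5 kHz.
3.5 kHz ≤ fs/2 = 13 kHz, appears at 3.5 kHz.
85 kHz mod fs = 7 kHz.
7 kHz ≤ fs/2 = 13 kHz, appears at 7 kHz.
0.5 kHz ≤ fs/2 = 13 kHz, passes unchanged.
54.5 kHz mod fs = 2.5 kHz.
2.5 kHz ≤ fs/2 = 13 kHz, appears at 2.5 kHz.
Distinct values: {0.5 kHz, 2.5 kHz, 3.5 kHz, 7 kHz}.

0.5 kHz, 2.5 kHz, 3.5 kHz, 7 kHz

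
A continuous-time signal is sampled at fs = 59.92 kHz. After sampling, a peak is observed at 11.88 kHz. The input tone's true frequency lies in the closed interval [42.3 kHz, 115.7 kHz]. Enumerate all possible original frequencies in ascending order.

48.04 kHz, 71.8 kHz, 107.96 kHz

Frequencies that alias to 11.88 kHz are k·fs ± 11.88 kHz for integer k ≥ 0.
k=0: 11.88 kHz.
k=1: 48.04 kHz, 71.8 kHz.
k=2: 107.96 kHz, 131.72 kHz.
k=3: 167.88 kHz, 191.64 kHz.
Within [42.3 kHz, 115.7 kHz]: 48.04 kHz, 71.8 kHz, 107.96 kHz.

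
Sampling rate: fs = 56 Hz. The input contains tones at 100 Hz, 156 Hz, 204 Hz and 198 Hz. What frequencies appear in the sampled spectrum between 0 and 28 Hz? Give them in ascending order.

12 Hz, 20 Hz, 26 Hz

fs/2 = 28 Hz.
100 Hz mod fs = 44 Hz.
44 Hz > fs/2 = 28 Hz, folds to fs − 44 Hz = 12 Hz.
156 Hz mod fs = 44 Hz.
44 Hz > fs/2 = 28 Hz, folds to fs − 44 Hz = 12 Hz.
204 Hz mod fs = 36 Hz.
36 Hz > fs/2 = 28 Hz, folds to fs − 36 Hz = 20 Hz.
198 Hz mod fs = 30 Hz.
30 Hz > fs/2 = 28 Hz, folds to fs − 30 Hz = 26 Hz.
Distinct values: {12 Hz, 20 Hz, 26 Hz}.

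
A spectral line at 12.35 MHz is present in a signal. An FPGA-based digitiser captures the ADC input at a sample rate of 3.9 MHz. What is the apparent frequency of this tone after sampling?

12.35 MHz mod fs = 0.65 MHz.
0.65 MHz ≤ fs/2 = 1.95 MHz, appears at 0.65 MHz.

0.65 MHz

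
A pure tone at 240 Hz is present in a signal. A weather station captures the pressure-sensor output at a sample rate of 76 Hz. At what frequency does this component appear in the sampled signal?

240 Hz mod fs = 12 Hz.
12 Hz ≤ fs/2 = 38 Hz, appears at 12 Hz.

12 Hz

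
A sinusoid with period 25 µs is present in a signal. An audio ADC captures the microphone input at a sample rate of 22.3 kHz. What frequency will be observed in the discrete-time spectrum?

T = 25 µs → f = 1/T = 40 kHz.
40 kHz mod fs = 17.7 kHz.
17.7 kHz > fs/2 = 11.15 kHz, folds to fs − 17.7 kHz = 4.6 kHz.

4.6 kHz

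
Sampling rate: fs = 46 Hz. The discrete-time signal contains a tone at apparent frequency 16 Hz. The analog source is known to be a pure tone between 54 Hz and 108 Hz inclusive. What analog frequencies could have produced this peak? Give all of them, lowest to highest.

Frequencies that alias to 16 Hz are k·fs ± 16 Hz for integer k ≥ 0.
k=0: 16 Hz.
k=1: 30 Hz, 62 Hz.
k=2: 76 Hz, 108 Hz.
k=3: 122 Hz, 154 Hz.
Within [54 Hz, 108 Hz]: 62 Hz, 76 Hz, 108 Hz.

62 Hz, 76 Hz, 108 Hz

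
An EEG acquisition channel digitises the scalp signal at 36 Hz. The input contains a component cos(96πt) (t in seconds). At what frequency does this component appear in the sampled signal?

12 Hz

ω = 96π rad/s → f = ω/(2π) = 48 Hz.
48 Hz mod fs = 12 Hz.
12 Hz ≤ fs/2 = 18 Hz, appears at 12 Hz.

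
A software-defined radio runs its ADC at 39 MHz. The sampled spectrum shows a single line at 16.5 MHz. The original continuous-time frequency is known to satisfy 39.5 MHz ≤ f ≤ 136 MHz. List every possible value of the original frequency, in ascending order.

Frequencies that alias to 16.5 MHz are k·fs ± 16.5 MHz for integer k ≥ 0.
k=0: 16.5 MHz.
k=1: 22.5 MHz, 55.5 MHz.
k=2: 61.5 MHz, 94.5 MHz.
k=3: 100.5 MHz, 133.5 MHz.
k=4: 139.5 MHz, 172.5 MHz.
Within [39.5 MHz, 136 MHz]: 55.5 MHz, 61.5 MHz, 94.5 MHz, 100.5 MHz, 133.5 MHz.

55.5 MHz, 61.5 MHz, 94.5 MHz, 100.5 MHz, 133.5 MHz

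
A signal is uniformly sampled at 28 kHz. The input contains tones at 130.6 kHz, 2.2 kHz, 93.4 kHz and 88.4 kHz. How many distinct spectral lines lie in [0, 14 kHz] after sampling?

3

fs/2 = 14 kHz.
130.6 kHz mod fs = 18.6 kHz.
18.6 kHz > fs/2 = 14 kHz, folds to fs − 18.6 kHz = 9.4 kHz.
2.2 kHz ≤ fs/2 = 14 kHz, passes unchanged.
93.4 kHz mod fs = 9.4 kHz.
9.4 kHz ≤ fs/2 = 14 kHz, appears at 9.4 kHz.
88.4 kHz mod fs = 4.4 kHz.
4.4 kHz ≤ fs/2 = 14 kHz, appears at 4.4 kHz.
Distinct values: {2.2 kHz, 4.4 kHz, 9.4 kHz} → 3.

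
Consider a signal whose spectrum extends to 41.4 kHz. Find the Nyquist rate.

82.8 kHz

Nyquist rate = 2 × 41.4 kHz = 82.8 kHz.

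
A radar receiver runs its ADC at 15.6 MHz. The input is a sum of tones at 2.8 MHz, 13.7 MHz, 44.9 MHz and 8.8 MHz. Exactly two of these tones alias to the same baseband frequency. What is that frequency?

1.9 MHz

fs/2 = 7.8 MHz.
2.8 MHz ≤ fs/2 = 7.8 MHz, passes unchanged.
13.7 MHz > fs/2 = 7.8 MHz, folds to fs − 13.7 MHz = 1.9 MHz.
44.9 MHz mod fs = 13.7 MHz.
13.7 MHz > fs/2 = 7.8 MHz, folds to fs − 13.7 MHz = 1.9 MHz.
8.8 MHz > fs/2 = 7.8 MHz, folds to fs − 8.8 MHz = 6.8 MHz.
13.7 MHz and 44.9 MHz both map to 1.9 MHz.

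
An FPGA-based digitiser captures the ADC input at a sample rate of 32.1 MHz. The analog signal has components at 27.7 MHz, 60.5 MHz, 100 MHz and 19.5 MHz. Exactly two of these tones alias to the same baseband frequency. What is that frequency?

fs/2 = 16.05 MHz.
27.7 MHz > fs/2 = 16.05 MHz, folds to fs − 27.7 MHz = 4.4 MHz.
60.5 MHz mod fs = 28.4 MHz.
28.4 MHz > fs/2 = 16.05 MHz, folds to fs − 28.4 MHz = 3.7 MHz.
100 MHz mod fs = 3.7 MHz.
3.7 MHz ≤ fs/2 = 16.05 MHz, appears at 3.7 MHz.
19.5 MHz > fs/2 = 16.05 MHz, folds to fs − 19.5 MHz = 12.6 MHz.
60.5 MHz and 100 MHz both map to 3.7 MHz.

3.7 MHz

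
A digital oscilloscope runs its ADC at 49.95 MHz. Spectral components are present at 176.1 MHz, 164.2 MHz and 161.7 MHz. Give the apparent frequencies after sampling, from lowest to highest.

11.85 MHz, 14.35 MHz, 23.7 MHz

fs/2 = 24.975 MHz.
176.1 MHz mod fs = 26.25 MHz.
26.25 MHz > fs/2 = 24.975 MHz, folds to fs − 26.25 MHz = 23.7 MHz.
164.2 MHz mod fs = 14.35 MHz.
14.35 MHz ≤ fs/2 = 24.975 MHz, appears at 14.35 MHz.
161.7 MHz mod fs = 11.85 MHz.
11.85 MHz ≤ fs/2 = 24.975 MHz, appears at 11.85 MHz.
Distinct values: {11.85 MHz, 14.35 MHz, 23.7 MHz}.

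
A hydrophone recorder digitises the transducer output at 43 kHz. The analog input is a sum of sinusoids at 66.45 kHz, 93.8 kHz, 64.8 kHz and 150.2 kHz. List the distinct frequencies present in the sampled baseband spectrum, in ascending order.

fs/2 = 21.5 kHz.
66.45 kHz mod fs = 23.45 kHz.
23.45 kHz > fs/2 = 21.5 kHz, folds to fs − 23.45 kHz = 19.55 kHz.
93.8 kHz mod fs = 7.8 kHz.
7.8 kHz ≤ fs/2 = 21.5 kHz, appears at 7.8 kHz.
64.8 kHz mod fs = 21.8 kHz.
21.8 kHz > fs/2 = 21.5 kHz, folds to fs − 21.8 kHz = 21.2 kHz.
150.2 kHz mod fs = 21.2 kHz.
21.2 kHz ≤ fs/2 = 21.5 kHz, appears at 21.2 kHz.
Distinct values: {7.8 kHz, 19.55 kHz, 21.2 kHz}.

7.8 kHz, 19.55 kHz, 21.2 kHz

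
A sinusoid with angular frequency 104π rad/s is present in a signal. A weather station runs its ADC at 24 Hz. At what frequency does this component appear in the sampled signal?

ω = 104π rad/s → f = ω/(2π) = 52 Hz.
52 Hz mod fs = 4 Hz.
4 Hz ≤ fs/2 = 12 Hz, appears at 4 Hz.

4 Hz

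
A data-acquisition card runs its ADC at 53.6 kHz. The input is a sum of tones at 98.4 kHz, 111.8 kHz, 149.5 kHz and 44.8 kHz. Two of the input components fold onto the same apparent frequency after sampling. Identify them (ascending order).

fs/2 = 26.8 kHz.
98.4 kHz mod fs = 44.8 kHz.
44.8 kHz > fs/2 = 26.8 kHz, folds to fs − 44.8 kHz = 8.8 kHz.
111.8 kHz mod fs = 4.6 kHz.
4.6 kHz ≤ fs/2 = 26.8 kHz, appears at 4.6 kHz.
149.5 kHz mod fs = 42.3 kHz.
42.3 kHz > fs/2 = 26.8 kHz, folds to fs − 42.3 kHz = 11.3 kHz.
44.8 kHz > fs/2 = 26.8 kHz, folds to fs − 44.8 kHz = 8.8 kHz.
44.8 kHz and 98.4 kHz both map to 8.8 kHz.

44.8 kHz, 98.4 kHz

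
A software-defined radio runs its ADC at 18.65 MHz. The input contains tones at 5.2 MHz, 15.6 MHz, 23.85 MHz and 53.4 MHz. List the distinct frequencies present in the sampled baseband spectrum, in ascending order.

fs/2 = 9.325 MHz.
5.2 MHz ≤ fs/2 = 9.325 MHz, passes unchanged.
15.6 MHz > fs/2 = 9.325 MHz, folds to fs − 15.6 MHz = 3.05 MHz.
23.85 MHz mod fs = 5.2 MHz.
5.2 MHz ≤ fs/2 = 9.325 MHz, appears at 5.2 MHz.
53.4 MHz mod fs = 16.1 MHz.
16.1 MHz > fs/2 = 9.325 MHz, folds to fs − 16.1 MHz = 2.55 MHz.
Distinct values: {2.55 MHz, 3.05 MHz, 5.2 MHz}.

2.55 MHz, 3.05 MHz, 5.2 MHz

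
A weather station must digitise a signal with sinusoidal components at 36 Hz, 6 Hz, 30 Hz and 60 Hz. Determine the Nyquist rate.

Highest-frequency component: 60 Hz.
Nyquist rate = 2 × 60 Hz = 120 Hz.

120 Hz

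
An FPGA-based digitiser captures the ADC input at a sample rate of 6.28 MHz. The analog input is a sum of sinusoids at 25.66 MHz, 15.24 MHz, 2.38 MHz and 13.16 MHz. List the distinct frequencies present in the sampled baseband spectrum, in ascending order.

fs/2 = 3.14 MHz.
25.66 MHz mod fs = 0.54 MHz.
0.54 MHz ≤ fs/2 = 3.14 MHz, appears at 0.54 MHz.
15.24 MHz mod fs = 2.68 MHz.
2.68 MHz ≤ fs/2 = 3.14 MHz, appears at 2.68 MHz.
2.38 MHz ≤ fs/2 = 3.14 MHz, passes unchanged.
13.16 MHz mod fs = 0.6 MHz.
0.6 MHz ≤ fs/2 = 3.14 MHz, appears at 0.6 MHz.
Distinct values: {0.54 MHz, 0.6 MHz, 2.38 MHz, 2.68 MHz}.

0.54 MHz, 0.6 MHz, 2.38 MHz, 2.68 MHz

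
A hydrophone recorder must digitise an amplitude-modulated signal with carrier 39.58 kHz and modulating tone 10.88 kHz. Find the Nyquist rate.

100.92 kHz

AM sidebands sit at fc ± fm = 28.7 kHz and 50.46 kHz.
Highest-frequency component: 50.46 kHz.
Nyquist rate = 2 × 50.46 kHz = 100.92 kHz.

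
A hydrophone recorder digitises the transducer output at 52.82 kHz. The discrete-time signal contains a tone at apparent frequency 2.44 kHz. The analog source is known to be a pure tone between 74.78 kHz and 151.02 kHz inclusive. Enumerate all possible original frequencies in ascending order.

103.2 kHz, 108.08 kHz

Frequencies that alias to 2.44 kHz are k·fs ± 2.44 kHz for integer k ≥ 0.
k=0: 2.44 kHz.
k=1: 50.38 kHz, 55.26 kHz.
k=2: 103.2 kHz, 108.08 kHz.
k=3: 156.02 kHz, 160.9 kHz.
Within [74.78 kHz, 151.02 kHz]: 103.2 kHz, 108.08 kHz.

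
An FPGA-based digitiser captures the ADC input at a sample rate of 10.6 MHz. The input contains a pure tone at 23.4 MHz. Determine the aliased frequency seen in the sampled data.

23.4 MHz mod fs = 2.2 MHz.
2.2 MHz ≤ fs/2 = 5.3 MHz, appears at 2.2 MHz.

2.2 MHz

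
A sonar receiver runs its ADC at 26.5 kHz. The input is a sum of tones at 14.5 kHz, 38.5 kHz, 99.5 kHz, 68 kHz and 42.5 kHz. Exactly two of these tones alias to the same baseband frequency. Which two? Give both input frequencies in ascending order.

14.5 kHz, 38.5 kHz

fs/2 = 13.25 kHz.
14.5 kHz > fs/2 = 13.25 kHz, folds to fs − 14.5 kHz = 12 kHz.
38.5 kHz mod fs = 12 kHz.
12 kHz ≤ fs/2 = 13.25 kHz, appears at 12 kHz.
99.5 kHz mod fs = 20 kHz.
20 kHz > fs/2 = 13.25 kHz, folds to fs − 20 kHz = 6.5 kHz.
68 kHz mod fs = 15 kHz.
15 kHz > fs/2 = 13.25 kHz, folds to fs − 15 kHz = 11.5 kHz.
42.5 kHz mod fs = 16 kHz.
16 kHz > fs/2 = 13.25 kHz, folds to fs − 16 kHz = 10.5 kHz.
14.5 kHz and 38.5 kHz both map to 12 kHz.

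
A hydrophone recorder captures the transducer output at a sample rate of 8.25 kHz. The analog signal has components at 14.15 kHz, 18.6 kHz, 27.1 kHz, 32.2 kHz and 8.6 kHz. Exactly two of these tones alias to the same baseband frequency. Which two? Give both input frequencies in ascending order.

fs/2 = 4.125 kHz.
14.15 kHz mod fs = 5.9 kHz.
5.9 kHz > fs/2 = 4.125 kHz, folds to fs − 5.9 kHz = 2.35 kHz.
18.6 kHz mod fs = 2.1 kHz.
2.1 kHz ≤ fs/2 = 4.125 kHz, appears at 2.1 kHz.
27.1 kHz mod fs = 2.35 kHz.
2.35 kHz ≤ fs/2 = 4.125 kHz, appears at 2.35 kHz.
32.2 kHz mod fs = 7.45 kHz.
7.45 kHz > fs/2 = 4.125 kHz, folds to fs − 7.45 kHz = 0.8 kHz.
8.6 kHz mod fs = 0.35 kHz.
0.35 kHz ≤ fs/2 = 4.125 kHz, appears at 0.35 kHz.
14.15 kHz and 27.1 kHz both map to 2.35 kHz.

14.15 kHz, 27.1 kHz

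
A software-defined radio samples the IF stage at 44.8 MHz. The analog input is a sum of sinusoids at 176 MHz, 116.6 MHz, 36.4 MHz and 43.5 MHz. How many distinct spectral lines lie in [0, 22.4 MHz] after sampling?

fs/2 = 22.4 MHz.
176 MHz mod fs = 41.6 MHz.
41.6 MHz > fs/2 = 22.4 MHz, folds to fs − 41.6 MHz = 3.2 MHz.
116.6 MHz mod fs = 27 MHz.
27 MHz > fs/2 = 22.4 MHz, folds to fs − 27 MHz = 17.8 MHz.
36.4 MHz > fs/2 = 22.4 MHz, folds to fs − 36.4 MHz = 8.4 MHz.
43.5 MHz > fs/2 = 22.4 MHz, folds to fs − 43.5 MHz = 1.3 MHz.
Distinct values: {1.3 MHz, 3.2 MHz, 8.4 MHz, 17.8 MHz} → 4.

4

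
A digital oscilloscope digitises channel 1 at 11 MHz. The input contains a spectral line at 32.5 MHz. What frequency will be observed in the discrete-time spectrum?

32.5 MHz mod fs = 10.5 MHz.
10.5 MHz > fs/2 = 5.5 MHz, folds to fs − 10.5 MHz = 0.5 MHz.

0.5 MHz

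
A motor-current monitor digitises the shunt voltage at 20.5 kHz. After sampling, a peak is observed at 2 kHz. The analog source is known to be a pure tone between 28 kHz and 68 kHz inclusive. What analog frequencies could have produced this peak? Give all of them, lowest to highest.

39 kHz, 43 kHz, 59.5 kHz, 63.5 kHz

Frequencies that alias to 2 kHz are k·fs ± 2 kHz for integer k ≥ 0.
k=0: 2 kHz.
k=1: 18.5 kHz, 22.5 kHz.
k=2: 39 kHz, 43 kHz.
k=3: 59.5 kHz, 63.5 kHz.
k=4: 80 kHz, 84 kHz.
Within [28 kHz, 68 kHz]: 39 kHz, 43 kHz, 59.5 kHz, 63.5 kHz.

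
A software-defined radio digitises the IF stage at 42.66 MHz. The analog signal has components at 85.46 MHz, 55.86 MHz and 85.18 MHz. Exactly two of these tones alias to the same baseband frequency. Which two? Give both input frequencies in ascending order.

85.18 MHz, 85.46 MHz

fs/2 = 21.33 MHz.
85.46 MHz mod fs = 0.14 MHz.
0.14 MHz ≤ fs/2 = 21.33 MHz, appears at 0.14 MHz.
55.86 MHz mod fs = 13.2 MHz.
13.2 MHz ≤ fs/2 = 21.33 MHz, appears at 13.2 MHz.
85.18 MHz mod fs = 42.52 MHz.
42.52 MHz > fs/2 = 21.33 MHz, folds to fs − 42.52 MHz = 0.14 MHz.
85.18 MHz and 85.46 MHz both map to 0.14 MHz.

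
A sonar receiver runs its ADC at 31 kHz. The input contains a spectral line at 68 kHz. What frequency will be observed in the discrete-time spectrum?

6 kHz

68 kHz mod fs = 6 kHz.
6 kHz ≤ fs/2 = 15.5 kHz, appears at 6 kHz.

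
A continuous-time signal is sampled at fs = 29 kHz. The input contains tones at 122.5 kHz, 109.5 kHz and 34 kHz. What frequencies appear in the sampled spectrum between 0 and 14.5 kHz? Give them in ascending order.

5 kHz, 6.5 kHz

fs/2 = 14.5 kHz.
122.5 kHz mod fs = 6.5 kHz.
6.5 kHz ≤ fs/2 = 14.5 kHz, appears at 6.5 kHz.
109.5 kHz mod fs = 22.5 kHz.
22.5 kHz > fs/2 = 14.5 kHz, folds to fs − 22.5 kHz = 6.5 kHz.
34 kHz mod fs = 5 kHz.
5 kHz ≤ fs/2 = 14.5 kHz, appears at 5 kHz.
Distinct values: {5 kHz, 6.5 kHz}.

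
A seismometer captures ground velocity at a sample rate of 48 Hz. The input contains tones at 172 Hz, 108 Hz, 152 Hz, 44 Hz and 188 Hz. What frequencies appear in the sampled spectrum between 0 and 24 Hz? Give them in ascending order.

4 Hz, 8 Hz, 12 Hz, 20 Hz

fs/2 = 24 Hz.
172 Hz mod fs = 28 Hz.
28 Hz > fs/2 = 24 Hz, folds to fs − 28 Hz = 20 Hz.
108 Hz mod fs = 12 Hz.
12 Hz ≤ fs/2 = 24 Hz, appears at 12 Hz.
152 Hz mod fs = 8 Hz.
8 Hz ≤ fs/2 = 24 Hz, appears at 8 Hz.
44 Hz > fs/2 = 24 Hz, folds to fs − 44 Hz = 4 Hz.
188 Hz mod fs = 44 Hz.
44 Hz > fs/2 = 24 Hz, folds to fs − 44 Hz = 4 Hz.
Distinct values: {4 Hz, 8 Hz, 12 Hz, 20 Hz}.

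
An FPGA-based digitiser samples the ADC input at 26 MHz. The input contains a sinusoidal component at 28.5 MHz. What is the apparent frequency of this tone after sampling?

2.5 MHz

28.5 MHz mod fs = 2.5 MHz.
2.5 MHz ≤ fs/2 = 13 MHz, appears at 2.5 MHz.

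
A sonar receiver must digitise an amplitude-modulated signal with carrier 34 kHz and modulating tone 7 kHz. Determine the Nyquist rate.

82 kHz

AM sidebands sit at fc ± fm = 27 kHz and 41 kHz.
Highest-frequency component: 41 kHz.
Nyquist rate = 2 × 41 kHz = 82 kHz.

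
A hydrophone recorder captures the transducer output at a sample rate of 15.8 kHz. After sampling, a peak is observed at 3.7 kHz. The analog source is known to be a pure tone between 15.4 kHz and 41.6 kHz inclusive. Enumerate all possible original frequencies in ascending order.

19.5 kHz, 27.9 kHz, 35.3 kHz

Frequencies that alias to 3.7 kHz are k·fs ± 3.7 kHz for integer k ≥ 0.
k=0: 3.7 kHz.
k=1: 12.1 kHz, 19.5 kHz.
k=2: 27.9 kHz, 35.3 kHz.
k=3: 43.7 kHz, 51.1 kHz.
Within [15.4 kHz, 41.6 kHz]: 19.5 kHz, 27.9 kHz, 35.3 kHz.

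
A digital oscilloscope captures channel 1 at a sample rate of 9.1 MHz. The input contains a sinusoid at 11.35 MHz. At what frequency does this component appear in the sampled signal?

11.35 MHz mod fs = 2.25 MHz.
2.25 MHz ≤ fs/2 = 4.55 MHz, appears at 2.25 MHz.

2.25 MHz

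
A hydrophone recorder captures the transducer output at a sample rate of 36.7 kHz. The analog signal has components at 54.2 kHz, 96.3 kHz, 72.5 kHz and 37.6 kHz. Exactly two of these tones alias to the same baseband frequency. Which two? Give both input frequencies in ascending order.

fs/2 = 18.35 kHz.
54.2 kHz mod fs = 17.5 kHz.
17.5 kHz ≤ fs/2 = 18.35 kHz, appears at 17.5 kHz.
96.3 kHz mod fs = 22.9 kHz.
22.9 kHz > fs/2 = 18.35 kHz, folds to fs − 22.9 kHz = 13.8 kHz.
72.5 kHz mod fs = 35.8 kHz.
35.8 kHz > fs/2 = 18.35 kHz, folds to fs − 35.8 kHz = 0.9 kHz.
37.6 kHz mod fs = 0.9 kHz.
0.9 kHz ≤ fs/2 = 18.35 kHz, appears at 0.9 kHz.
37.6 kHz and 72.5 kHz both map to 0.9 kHz.

37.6 kHz, 72.5 kHz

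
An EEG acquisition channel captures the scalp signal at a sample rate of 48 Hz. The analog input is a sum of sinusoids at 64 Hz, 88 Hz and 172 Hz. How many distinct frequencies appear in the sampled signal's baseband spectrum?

fs/2 = 24 Hz.
64 Hz mod fs = 16 Hz.
16 Hz ≤ fs/2 = 24 Hz, appears at 16 Hz.
88 Hz mod fs = 40 Hz.
40 Hz > fs/2 = 24 Hz, folds to fs − 40 Hz = 8 Hz.
172 Hz mod fs = 28 Hz.
28 Hz > fs/2 = 24 Hz, folds to fs − 28 Hz = 20 Hz.
Distinct values: {8 Hz, 16 Hz, 20 Hz} → 3.

3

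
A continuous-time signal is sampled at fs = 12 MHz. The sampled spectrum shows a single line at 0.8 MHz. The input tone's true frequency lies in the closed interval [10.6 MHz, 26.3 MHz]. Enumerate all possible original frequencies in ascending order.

Frequencies that alias to 0.8 MHz are k·fs ± 0.8 MHz for integer k ≥ 0.
k=0: 0.8 MHz.
k=1: 11.2 MHz, 12.8 MHz.
k=2: 23.2 MHz, 24.8 MHz.
k=3: 35.2 MHz, 36.8 MHz.
Within [10.6 MHz, 26.3 MHz]: 11.2 MHz, 12.8 MHz, 23.2 MHz, 24.8 MHz.

11.2 MHz, 12.8 MHz, 23.2 MHz, 24.8 MHz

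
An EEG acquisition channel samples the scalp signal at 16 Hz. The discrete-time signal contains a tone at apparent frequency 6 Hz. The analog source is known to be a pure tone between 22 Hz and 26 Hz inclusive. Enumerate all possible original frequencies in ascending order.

22 Hz, 26 Hz

Frequencies that alias to 6 Hz are k·fs ± 6 Hz for integer k ≥ 0.
k=0: 6 Hz.
k=1: 10 Hz, 22 Hz.
k=2: 26 Hz, 38 Hz.
k=3: 42 Hz, 54 Hz.
Within [22 Hz, 26 Hz]: 22 Hz, 26 Hz.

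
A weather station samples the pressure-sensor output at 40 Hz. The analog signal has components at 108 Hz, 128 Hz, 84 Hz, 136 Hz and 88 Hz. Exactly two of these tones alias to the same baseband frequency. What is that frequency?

8 Hz

fs/2 = 20 Hz.
108 Hz mod fs = 28 Hz.
28 Hz > fs/2 = 20 Hz, folds to fs − 28 Hz = 12 Hz.
128 Hz mod fs = 8 Hz.
8 Hz ≤ fs/2 = 20 Hz, appears at 8 Hz.
84 Hz mod fs = 4 Hz.
4 Hz ≤ fs/2 = 20 Hz, appears at 4 Hz.
136 Hz mod fs = 16 Hz.
16 Hz ≤ fs/2 = 20 Hz, appears at 16 Hz.
88 Hz mod fs = 8 Hz.
8 Hz ≤ fs/2 = 20 Hz, appears at 8 Hz.
88 Hz and 128 Hz both map to 8 Hz.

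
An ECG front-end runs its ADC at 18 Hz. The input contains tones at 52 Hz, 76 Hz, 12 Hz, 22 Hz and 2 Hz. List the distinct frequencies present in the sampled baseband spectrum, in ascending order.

fs/2 = 9 Hz.
52 Hz mod fs = 16 Hz.
16 Hz > fs/2 = 9 Hz, folds to fs − 16 Hz = 2 Hz.
76 Hz mod fs = 4 Hz.
4 Hz ≤ fs/2 = 9 Hz, appears at 4 Hz.
12 Hz > fs/2 = 9 Hz, folds to fs − 12 Hz = 6 Hz.
22 Hz mod fs = 4 Hz.
4 Hz ≤ fs/2 = 9 Hz, appears at 4 Hz.
2 Hz ≤ fs/2 = 9 Hz, passes unchanged.
Distinct values: {2 Hz, 4 Hz, 6 Hz}.

2 Hz, 4 Hz, 6 Hz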